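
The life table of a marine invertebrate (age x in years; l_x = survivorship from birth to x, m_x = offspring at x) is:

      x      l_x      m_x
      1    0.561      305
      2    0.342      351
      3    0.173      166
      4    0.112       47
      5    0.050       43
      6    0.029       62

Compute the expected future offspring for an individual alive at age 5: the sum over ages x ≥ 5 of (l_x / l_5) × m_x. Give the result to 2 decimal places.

l_5 = 0.050. Conditional survival from age 5 to x is l_x / l_5.
  x=5: (0.050/0.050) × 43 = 43.0000
  x=6: (0.029/0.050) × 62 = 35.9600
Sum = 43.0000 + 35.9600 = 78.9600

78.96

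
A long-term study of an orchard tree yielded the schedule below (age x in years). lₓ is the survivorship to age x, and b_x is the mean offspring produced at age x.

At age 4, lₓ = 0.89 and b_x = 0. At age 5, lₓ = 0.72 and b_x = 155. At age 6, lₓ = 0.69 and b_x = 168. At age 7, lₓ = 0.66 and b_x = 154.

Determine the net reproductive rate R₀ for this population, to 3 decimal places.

R₀ = Σ lₓ b_x:
  age 4: 0.89 × 0 = 0.0000
  age 5: 0.72 × 155 = 111.6000
  age 6: 0.69 × 168 = 115.9200
  age 7: 0.66 × 154 = 101.6400
R₀ = 0.0000 + 111.6000 + 115.9200 + 101.6400 = 329.1600

329.160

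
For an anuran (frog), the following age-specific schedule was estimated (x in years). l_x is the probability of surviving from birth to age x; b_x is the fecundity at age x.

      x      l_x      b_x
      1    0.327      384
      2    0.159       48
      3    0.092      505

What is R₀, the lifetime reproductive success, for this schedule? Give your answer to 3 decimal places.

R₀ = Σ l_x b_x:
  age 1: 0.327 × 384 = 125.5680
  age 2: 0.159 × 48 = 7.6320
  age 3: 0.092 × 505 = 46.4600
R₀ = 125.5680 + 7.6320 + 46.4600 = 179.6600

179.660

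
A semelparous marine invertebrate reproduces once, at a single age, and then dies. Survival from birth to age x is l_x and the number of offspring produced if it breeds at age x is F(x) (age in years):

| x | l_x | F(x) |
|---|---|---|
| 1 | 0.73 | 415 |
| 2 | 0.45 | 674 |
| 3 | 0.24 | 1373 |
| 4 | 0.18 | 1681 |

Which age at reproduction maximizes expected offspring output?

3

Expected offspring if breeding at age x = l_x × F(x):
  age 1: 0.73 × 415 = 302.950
  age 2: 0.45 × 674 = 303.300
  age 3: 0.24 × 1373 = 329.520
  age 4: 0.18 × 1681 = 302.580
Maximum at age 3 (329.520).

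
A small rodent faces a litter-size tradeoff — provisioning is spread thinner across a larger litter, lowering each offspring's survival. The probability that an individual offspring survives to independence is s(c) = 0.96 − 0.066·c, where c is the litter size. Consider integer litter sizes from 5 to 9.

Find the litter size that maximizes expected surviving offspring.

Expected surviving offspring = c × s(c):
  c=5: 5 × 0.630 = 3.150
  c=6: 6 × 0.564 = 3.384
  c=7: 7 × 0.498 = 3.486
  c=8: 8 × 0.432 = 3.456
  c=9: 9 × 0.366 = 3.294
Maximum at c = 7 (3.486 surviving offspring).

7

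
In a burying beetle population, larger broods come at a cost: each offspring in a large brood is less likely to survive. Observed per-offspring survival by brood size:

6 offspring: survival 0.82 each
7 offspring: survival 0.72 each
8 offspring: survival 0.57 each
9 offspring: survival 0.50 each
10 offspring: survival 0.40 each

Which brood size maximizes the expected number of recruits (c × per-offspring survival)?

Expected recruits = c × s(c):
  c=6: 6 × 0.82 = 4.920
  c=7: 7 × 0.72 = 5.040
  c=8: 8 × 0.57 = 4.560
  c=9: 9 × 0.50 = 4.500
  c=10: 10 × 0.40 = 4.000
Maximum at c = 7 (5.040 recruits).

7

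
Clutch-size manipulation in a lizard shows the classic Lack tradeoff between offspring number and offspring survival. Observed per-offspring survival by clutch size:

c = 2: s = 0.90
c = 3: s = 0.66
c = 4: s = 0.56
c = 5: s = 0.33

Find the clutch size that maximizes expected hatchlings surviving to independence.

Expected hatchlings surviving to independence = c × s(c):
  c=2: 2 × 0.90 = 1.800
  c=3: 3 × 0.66 = 1.980
  c=4: 4 × 0.56 = 2.240
  c=5: 5 × 0.33 = 1.650
Maximum at c = 4 (2.240 hatchlings surviving to independence).

4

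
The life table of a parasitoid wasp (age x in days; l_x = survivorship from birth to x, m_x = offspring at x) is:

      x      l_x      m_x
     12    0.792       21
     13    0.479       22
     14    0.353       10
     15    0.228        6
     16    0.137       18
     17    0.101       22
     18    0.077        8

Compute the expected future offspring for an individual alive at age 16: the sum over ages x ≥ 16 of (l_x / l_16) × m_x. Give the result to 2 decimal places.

l_16 = 0.137. Conditional survival from age 16 to x is l_x / l_16.
  x=16: (0.137/0.137) × 18 = 18.0000
  x=17: (0.101/0.137) × 22 = 16.2190
  x=18: (0.077/0.137) × 8 = 4.4964
Sum = 18.0000 + 16.2190 + 4.4964 = 38.7153

38.72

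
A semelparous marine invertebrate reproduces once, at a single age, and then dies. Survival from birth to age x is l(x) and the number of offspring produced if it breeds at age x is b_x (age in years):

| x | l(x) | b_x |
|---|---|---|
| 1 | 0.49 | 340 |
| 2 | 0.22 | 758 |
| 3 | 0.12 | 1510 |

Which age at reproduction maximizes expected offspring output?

Expected offspring if breeding at age x = l(x) × b_x:
  age 1: 0.49 × 340 = 166.600
  age 2: 0.22 × 758 = 166.760
  age 3: 0.12 × 1510 = 181.200
Maximum at age 3 (181.200).

3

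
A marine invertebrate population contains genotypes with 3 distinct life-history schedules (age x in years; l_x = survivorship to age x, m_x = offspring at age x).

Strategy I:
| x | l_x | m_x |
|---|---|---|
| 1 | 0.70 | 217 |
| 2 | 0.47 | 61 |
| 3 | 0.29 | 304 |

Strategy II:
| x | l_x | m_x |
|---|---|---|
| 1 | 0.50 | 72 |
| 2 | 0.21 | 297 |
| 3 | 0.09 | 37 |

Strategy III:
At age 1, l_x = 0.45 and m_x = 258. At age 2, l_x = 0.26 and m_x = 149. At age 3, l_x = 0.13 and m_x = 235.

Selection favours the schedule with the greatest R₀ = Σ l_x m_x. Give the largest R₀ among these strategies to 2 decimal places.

268.73

Strategy I: R₀ = 0.70×217 + 0.47×61 + 0.29×304 = 268.7300
Strategy II: R₀ = 0.50×72 + 0.21×297 + 0.09×37 = 101.7000
Strategy III: R₀ = 0.45×258 + 0.26×149 + 0.13×235 = 185.3900
Highest R₀: strategy I with 268.7300.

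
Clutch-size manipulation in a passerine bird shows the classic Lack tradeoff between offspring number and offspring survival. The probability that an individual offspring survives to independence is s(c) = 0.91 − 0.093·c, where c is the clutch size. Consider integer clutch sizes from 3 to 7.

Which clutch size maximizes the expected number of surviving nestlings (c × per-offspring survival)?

Expected surviving nestlings = c × s(c):
  c=3: 3 × 0.631 = 1.893
  c=4: 4 × 0.538 = 2.152
  c=5: 5 × 0.445 = 2.225
  c=6: 6 × 0.352 = 2.112
  c=7: 7 × 0.259 = 1.813
Maximum at c = 5 (2.225 surviving nestlings).

5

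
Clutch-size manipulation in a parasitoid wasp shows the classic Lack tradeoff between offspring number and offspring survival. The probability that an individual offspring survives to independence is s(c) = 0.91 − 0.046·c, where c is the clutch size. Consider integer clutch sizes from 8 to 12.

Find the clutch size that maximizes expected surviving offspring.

10

Expected surviving offspring = c × s(c):
  c=8: 8 × 0.542 = 4.336
  c=9: 9 × 0.496 = 4.464
  c=10: 10 × 0.450 = 4.500
  c=11: 11 × 0.404 = 4.444
  c=12: 12 × 0.358 = 4.296
Maximum at c = 10 (4.500 surviving offspring).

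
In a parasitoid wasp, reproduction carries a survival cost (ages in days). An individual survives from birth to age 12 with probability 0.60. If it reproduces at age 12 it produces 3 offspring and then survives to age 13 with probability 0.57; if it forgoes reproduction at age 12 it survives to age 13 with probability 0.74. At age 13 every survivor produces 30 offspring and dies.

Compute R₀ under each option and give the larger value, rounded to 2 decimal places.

13.32

breed at age 12: R₀ = 0.60 × (3 + 0.57 × 30) = 0.60 × 20.1000 = 12.0600
delay to age 13: R₀ = 0.60 × (0.74 × 30) = 0.60 × 22.2000 = 13.3200
Higher: delay to age 13 (13.3200).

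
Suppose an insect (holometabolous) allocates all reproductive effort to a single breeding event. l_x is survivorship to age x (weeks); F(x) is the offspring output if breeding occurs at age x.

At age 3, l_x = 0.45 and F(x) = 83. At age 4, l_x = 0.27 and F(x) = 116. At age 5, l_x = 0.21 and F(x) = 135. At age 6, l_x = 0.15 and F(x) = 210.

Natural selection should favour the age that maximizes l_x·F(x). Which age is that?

3

Expected offspring if breeding at age x = l_x × F(x):
  age 3: 0.45 × 83 = 37.350
  age 4: 0.27 × 116 = 31.320
  age 5: 0.21 × 135 = 28.350
  age 6: 0.15 × 210 = 31.500
Maximum at age 3 (37.350).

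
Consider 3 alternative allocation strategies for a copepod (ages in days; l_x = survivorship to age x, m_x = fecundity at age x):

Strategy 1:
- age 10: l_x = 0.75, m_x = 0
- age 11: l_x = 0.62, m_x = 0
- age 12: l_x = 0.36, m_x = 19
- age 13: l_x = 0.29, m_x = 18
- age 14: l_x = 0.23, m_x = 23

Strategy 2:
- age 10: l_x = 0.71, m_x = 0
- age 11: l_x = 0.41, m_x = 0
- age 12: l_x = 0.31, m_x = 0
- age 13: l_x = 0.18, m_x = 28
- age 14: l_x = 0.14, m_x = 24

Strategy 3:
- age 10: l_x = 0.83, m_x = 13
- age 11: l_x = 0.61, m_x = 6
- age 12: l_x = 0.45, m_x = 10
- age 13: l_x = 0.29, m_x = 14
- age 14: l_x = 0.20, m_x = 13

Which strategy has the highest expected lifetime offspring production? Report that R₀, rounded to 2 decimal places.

Strategy 1: R₀ = 0.75×0 + 0.62×0 + 0.36×19 + 0.29×18 + 0.23×23 = 17.3500
Strategy 2: R₀ = 0.71×0 + 0.41×0 + 0.31×0 + 0.18×28 + 0.14×24 = 8.4000
Strategy 3: R₀ = 0.83×13 + 0.61×6 + 0.45×10 + 0.29×14 + 0.20×13 = 25.6100
Highest R₀: strategy 3 with 25.6100.

25.61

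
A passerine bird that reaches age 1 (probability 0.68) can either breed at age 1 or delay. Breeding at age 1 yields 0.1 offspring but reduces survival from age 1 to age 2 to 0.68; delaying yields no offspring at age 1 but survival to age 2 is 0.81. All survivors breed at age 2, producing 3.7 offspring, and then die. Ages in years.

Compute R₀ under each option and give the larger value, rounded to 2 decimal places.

breed at age 1: R₀ = 0.68 × (0.1 + 0.68 × 3.7) = 0.68 × 2.6160 = 1.7789
delay to age 2: R₀ = 0.68 × (0.81 × 3.7) = 0.68 × 2.9970 = 2.0380
Higher: delay to age 2 (2.0380).

2.04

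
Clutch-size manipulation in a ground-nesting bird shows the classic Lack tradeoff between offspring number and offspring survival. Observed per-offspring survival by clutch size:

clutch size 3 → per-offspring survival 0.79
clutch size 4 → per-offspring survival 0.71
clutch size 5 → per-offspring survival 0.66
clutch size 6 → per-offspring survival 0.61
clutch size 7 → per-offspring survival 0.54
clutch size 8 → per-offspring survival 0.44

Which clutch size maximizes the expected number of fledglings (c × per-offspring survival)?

7

Expected fledglings = c × s(c):
  c=3: 3 × 0.79 = 2.370
  c=4: 4 × 0.71 = 2.840
  c=5: 5 × 0.66 = 3.300
  c=6: 6 × 0.61 = 3.660
  c=7: 7 × 0.54 = 3.780
  c=8: 8 × 0.44 = 3.520
Maximum at c = 7 (3.780 fledglings).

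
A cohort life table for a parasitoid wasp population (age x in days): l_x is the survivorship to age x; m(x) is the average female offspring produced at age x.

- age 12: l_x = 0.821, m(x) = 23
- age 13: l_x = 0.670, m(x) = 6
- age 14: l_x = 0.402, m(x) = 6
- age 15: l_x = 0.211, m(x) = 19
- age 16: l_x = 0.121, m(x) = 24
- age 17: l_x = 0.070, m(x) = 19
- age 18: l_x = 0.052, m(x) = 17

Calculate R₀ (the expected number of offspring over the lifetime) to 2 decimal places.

R₀ = Σ l_x m(x):
  age 12: 0.821 × 23 = 18.8830
  age 13: 0.670 × 6 = 4.0200
  age 14: 0.402 × 6 = 2.4120
  age 15: 0.211 × 19 = 4.0090
  age 16: 0.121 × 24 = 2.9040
  age 17: 0.070 × 19 = 1.3300
  age 18: 0.052 × 17 = 0.8840
R₀ = 18.8830 + 4.0200 + 2.4120 + 4.0090 + 2.9040 + 1.3300 + 0.8840 = 34.4420

34.44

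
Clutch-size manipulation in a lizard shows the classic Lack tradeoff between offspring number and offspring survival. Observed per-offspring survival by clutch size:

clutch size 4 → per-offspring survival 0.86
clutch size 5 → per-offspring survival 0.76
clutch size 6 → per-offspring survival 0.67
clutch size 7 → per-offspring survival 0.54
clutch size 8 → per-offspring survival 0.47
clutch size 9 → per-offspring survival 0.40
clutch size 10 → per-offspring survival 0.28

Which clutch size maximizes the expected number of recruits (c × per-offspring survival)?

Expected recruits = c × s(c):
  c=4: 4 × 0.86 = 3.440
  c=5: 5 × 0.76 = 3.800
  c=6: 6 × 0.67 = 4.020
  c=7: 7 × 0.54 = 3.780
  c=8: 8 × 0.47 = 3.760
  c=9: 9 × 0.40 = 3.600
  c=10: 10 × 0.28 = 2.800
Maximum at c = 6 (4.020 recruits).

6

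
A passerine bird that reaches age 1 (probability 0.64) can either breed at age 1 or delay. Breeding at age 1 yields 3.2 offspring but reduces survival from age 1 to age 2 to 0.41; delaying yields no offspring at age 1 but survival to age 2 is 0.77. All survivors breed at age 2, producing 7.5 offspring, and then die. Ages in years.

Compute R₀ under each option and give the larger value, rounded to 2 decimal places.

4.02

breed at age 1: R₀ = 0.64 × (3.2 + 0.41 × 7.5) = 0.64 × 6.2750 = 4.0160
delay to age 2: R₀ = 0.64 × (0.77 × 7.5) = 0.64 × 5.7750 = 3.6960
Higher: breed at age 1 (4.0160).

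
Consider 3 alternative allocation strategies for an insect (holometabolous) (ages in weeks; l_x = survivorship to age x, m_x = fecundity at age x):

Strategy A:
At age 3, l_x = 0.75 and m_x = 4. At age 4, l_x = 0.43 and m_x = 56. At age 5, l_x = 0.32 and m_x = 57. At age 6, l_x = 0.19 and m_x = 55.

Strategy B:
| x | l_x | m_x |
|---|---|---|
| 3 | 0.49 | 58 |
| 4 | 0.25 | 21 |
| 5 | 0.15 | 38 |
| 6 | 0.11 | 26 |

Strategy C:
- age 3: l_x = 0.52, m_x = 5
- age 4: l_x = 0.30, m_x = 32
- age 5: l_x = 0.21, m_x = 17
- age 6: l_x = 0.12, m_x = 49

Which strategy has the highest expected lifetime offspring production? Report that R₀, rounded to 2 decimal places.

Strategy A: R₀ = 0.75×4 + 0.43×56 + 0.32×57 + 0.19×55 = 55.7700
Strategy B: R₀ = 0.49×58 + 0.25×21 + 0.15×38 + 0.11×26 = 42.2300
Strategy C: R₀ = 0.52×5 + 0.30×32 + 0.21×17 + 0.12×49 = 21.6500
Highest R₀: strategy A with 55.7700.

55.77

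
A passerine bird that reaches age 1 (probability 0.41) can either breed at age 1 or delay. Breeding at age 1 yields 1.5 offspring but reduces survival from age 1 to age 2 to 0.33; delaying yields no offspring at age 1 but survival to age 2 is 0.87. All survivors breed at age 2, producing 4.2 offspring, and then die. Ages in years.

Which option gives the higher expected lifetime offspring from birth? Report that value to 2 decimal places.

1.50

breed at age 1: R₀ = 0.41 × (1.5 + 0.33 × 4.2) = 0.41 × 2.8860 = 1.1833
delay to age 2: R₀ = 0.41 × (0.87 × 4.2) = 0.41 × 3.6540 = 1.4981
Higher: delay to age 2 (1.4981).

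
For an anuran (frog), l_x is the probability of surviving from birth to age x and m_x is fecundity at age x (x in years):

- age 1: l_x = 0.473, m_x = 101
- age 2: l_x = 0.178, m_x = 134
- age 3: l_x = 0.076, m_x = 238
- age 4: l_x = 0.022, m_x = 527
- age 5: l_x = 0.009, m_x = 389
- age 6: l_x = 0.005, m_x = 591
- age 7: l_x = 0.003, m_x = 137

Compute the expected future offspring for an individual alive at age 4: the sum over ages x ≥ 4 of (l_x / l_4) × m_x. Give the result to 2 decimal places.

l_4 = 0.022. Conditional survival from age 4 to x is l_x / l_4.
  x=4: (0.022/0.022) × 527 = 527.0000
  x=5: (0.009/0.022) × 389 = 159.1364
  x=6: (0.005/0.022) × 591 = 134.3182
  x=7: (0.003/0.022) × 137 = 18.6818
Sum = 527.0000 + 159.1364 + 134.3182 + 18.6818 = 839.1364

839.14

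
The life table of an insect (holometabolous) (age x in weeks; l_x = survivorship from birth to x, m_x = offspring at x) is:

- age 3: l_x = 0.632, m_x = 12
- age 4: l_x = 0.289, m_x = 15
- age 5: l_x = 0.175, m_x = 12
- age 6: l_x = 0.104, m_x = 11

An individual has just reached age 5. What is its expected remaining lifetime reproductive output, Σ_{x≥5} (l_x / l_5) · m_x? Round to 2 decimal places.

l_5 = 0.175. Conditional survival from age 5 to x is l_x / l_5.
  x=5: (0.175/0.175) × 12 = 12.0000
  x=6: (0.104/0.175) × 11 = 6.5371
Sum = 12.0000 + 6.5371 = 18.5371

18.54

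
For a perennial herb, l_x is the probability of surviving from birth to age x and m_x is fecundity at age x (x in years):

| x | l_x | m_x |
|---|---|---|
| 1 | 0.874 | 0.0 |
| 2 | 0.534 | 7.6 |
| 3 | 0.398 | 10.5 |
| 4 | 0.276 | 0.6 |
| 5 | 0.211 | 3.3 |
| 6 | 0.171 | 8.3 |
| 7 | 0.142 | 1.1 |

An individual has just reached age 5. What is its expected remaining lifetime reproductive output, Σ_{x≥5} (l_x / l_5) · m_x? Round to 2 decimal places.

l_5 = 0.211. Conditional survival from age 5 to x is l_x / l_5.
  x=5: (0.211/0.211) × 3.3 = 3.3000
  x=6: (0.171/0.211) × 8.3 = 6.7265
  x=7: (0.142/0.211) × 1.1 = 0.7403
Sum = 3.3000 + 6.7265 + 0.7403 = 10.7668

10.77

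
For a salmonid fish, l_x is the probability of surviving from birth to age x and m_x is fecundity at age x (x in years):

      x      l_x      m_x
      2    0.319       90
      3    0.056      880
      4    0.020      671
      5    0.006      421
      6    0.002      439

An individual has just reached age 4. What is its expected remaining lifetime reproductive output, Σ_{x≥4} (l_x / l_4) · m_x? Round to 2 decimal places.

l_4 = 0.020. Conditional survival from age 4 to x is l_x / l_4.
  x=4: (0.020/0.020) × 671 = 671.0000
  x=5: (0.006/0.020) × 421 = 126.3000
  x=6: (0.002/0.020) × 439 = 43.9000
Sum = 671.0000 + 126.3000 + 43.9000 = 841.2000

841.20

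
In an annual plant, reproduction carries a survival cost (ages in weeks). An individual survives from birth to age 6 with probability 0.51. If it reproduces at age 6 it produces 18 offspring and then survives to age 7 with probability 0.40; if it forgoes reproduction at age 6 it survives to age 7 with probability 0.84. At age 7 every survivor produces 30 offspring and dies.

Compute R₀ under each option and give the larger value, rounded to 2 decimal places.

15.30

breed at age 6: R₀ = 0.51 × (18 + 0.40 × 30) = 0.51 × 30.0000 = 15.3000
delay to age 7: R₀ = 0.51 × (0.84 × 30) = 0.51 × 25.2000 = 12.8520
Higher: breed at age 6 (15.3000).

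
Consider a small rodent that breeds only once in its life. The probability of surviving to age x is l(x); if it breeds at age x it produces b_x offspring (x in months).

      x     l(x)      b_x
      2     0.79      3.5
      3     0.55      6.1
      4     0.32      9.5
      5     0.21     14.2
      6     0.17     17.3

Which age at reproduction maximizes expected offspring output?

3

Expected offspring if breeding at age x = l(x) × b_x:
  age 2: 0.79 × 3.5 = 2.765
  age 3: 0.55 × 6.1 = 3.355
  age 4: 0.32 × 9.5 = 3.040
  age 5: 0.21 × 14.2 = 2.982
  age 6: 0.17 × 17.3 = 2.941
Maximum at age 3 (3.355).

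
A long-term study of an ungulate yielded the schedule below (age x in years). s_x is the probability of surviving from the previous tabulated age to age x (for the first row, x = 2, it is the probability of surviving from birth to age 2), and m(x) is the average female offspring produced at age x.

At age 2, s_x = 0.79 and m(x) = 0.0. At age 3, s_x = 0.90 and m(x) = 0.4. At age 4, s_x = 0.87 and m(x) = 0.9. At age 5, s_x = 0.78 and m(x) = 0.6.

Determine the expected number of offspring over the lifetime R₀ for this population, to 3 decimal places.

1.131

Survivorship from birth: l_x = s_2·s_3·…·s_x.
  l_2 = 0.79000
  l_3 = 0.71100
  l_4 = 0.61857
  l_5 = 0.48248
R₀ = Σ l_x m(x):
  age 2: 0.79000 × 0.0 = 0.0000
  age 3: 0.71100 × 0.4 = 0.2844
  age 4: 0.61857 × 0.9 = 0.5567
  age 5: 0.48248 × 0.6 = 0.2895
R₀ = 0.0000 + 0.2844 + 0.5567 + 0.2895 = 1.1306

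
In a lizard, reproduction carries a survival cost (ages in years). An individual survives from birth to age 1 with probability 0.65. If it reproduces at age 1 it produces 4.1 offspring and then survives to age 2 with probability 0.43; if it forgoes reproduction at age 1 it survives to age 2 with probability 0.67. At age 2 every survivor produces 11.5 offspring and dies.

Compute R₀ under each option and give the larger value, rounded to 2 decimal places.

breed at age 1: R₀ = 0.65 × (4.1 + 0.43 × 11.5) = 0.65 × 9.0450 = 5.8792
delay to age 2: R₀ = 0.65 × (0.67 × 11.5) = 0.65 × 7.7050 = 5.0083
Higher: breed at age 1 (5.8792).

5.88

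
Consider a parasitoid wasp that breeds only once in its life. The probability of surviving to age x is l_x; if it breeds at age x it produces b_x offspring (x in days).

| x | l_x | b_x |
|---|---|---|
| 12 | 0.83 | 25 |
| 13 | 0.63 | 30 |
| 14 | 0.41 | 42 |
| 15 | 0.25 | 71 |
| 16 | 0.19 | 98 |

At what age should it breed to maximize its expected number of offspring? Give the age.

Expected offspring if breeding at age x = l_x × b_x:
  age 12: 0.83 × 25 = 20.750
  age 13: 0.63 × 30 = 18.900
  age 14: 0.41 × 42 = 17.220
  age 15: 0.25 × 71 = 17.750
  age 16: 0.19 × 98 = 18.620
Maximum at age 12 (20.750).

12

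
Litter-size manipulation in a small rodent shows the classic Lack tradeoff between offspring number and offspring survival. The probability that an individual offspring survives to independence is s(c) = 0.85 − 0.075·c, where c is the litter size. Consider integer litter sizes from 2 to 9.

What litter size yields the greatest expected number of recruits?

Expected recruits = c × s(c):
  c=2: 2 × 0.700 = 1.400
  c=3: 3 × 0.625 = 1.875
  c=4: 4 × 0.550 = 2.200
  c=5: 5 × 0.475 = 2.375
  c=6: 6 × 0.400 = 2.400
  c=7: 7 × 0.325 = 2.275
  c=8: 8 × 0.250 = 2.000
  c=9: 9 × 0.175 = 1.575
Maximum at c = 6 (2.400 recruits).

6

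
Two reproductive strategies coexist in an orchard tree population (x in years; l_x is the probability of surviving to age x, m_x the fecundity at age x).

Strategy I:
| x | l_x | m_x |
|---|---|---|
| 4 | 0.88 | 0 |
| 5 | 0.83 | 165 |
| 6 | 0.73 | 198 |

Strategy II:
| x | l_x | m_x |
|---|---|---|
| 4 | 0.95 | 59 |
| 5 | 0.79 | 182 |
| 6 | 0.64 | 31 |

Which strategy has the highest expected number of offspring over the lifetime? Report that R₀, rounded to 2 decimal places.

281.49

Strategy I: R₀ = 0.88×0 + 0.83×165 + 0.73×198 = 281.4900
Strategy II: R₀ = 0.95×59 + 0.79×182 + 0.64×31 = 219.6700
Highest R₀: strategy I with 281.4900.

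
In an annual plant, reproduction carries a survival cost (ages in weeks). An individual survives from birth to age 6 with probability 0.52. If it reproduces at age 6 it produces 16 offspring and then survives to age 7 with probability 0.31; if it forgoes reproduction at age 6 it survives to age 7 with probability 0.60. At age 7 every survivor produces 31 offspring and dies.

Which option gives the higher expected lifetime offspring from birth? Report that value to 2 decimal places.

breed at age 6: R₀ = 0.52 × (16 + 0.31 × 31) = 0.52 × 25.6100 = 13.3172
delay to age 7: R₀ = 0.52 × (0.60 × 31) = 0.52 × 18.6000 = 9.6720
Higher: breed at age 6 (13.3172).

13.32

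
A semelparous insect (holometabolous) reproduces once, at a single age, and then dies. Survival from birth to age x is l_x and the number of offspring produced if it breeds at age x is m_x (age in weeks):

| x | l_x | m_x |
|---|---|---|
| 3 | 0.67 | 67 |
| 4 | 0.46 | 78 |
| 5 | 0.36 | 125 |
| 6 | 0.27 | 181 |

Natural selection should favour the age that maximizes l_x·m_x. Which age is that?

Expected offspring if breeding at age x = l_x × m_x:
  age 3: 0.67 × 67 = 44.890
  age 4: 0.46 × 78 = 35.880
  age 5: 0.36 × 125 = 45.000
  age 6: 0.27 × 181 = 48.870
Maximum at age 6 (48.870).

6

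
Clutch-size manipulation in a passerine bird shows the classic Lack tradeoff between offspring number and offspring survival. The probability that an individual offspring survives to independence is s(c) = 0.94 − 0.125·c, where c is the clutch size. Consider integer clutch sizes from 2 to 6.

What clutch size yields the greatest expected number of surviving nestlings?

Expected surviving nestlings = c × s(c):
  c=2: 2 × 0.690 = 1.380
  c=3: 3 × 0.565 = 1.695
  c=4: 4 × 0.440 = 1.760
  c=5: 5 × 0.315 = 1.575
  c=6: 6 × 0.190 = 1.140
Maximum at c = 4 (1.760 surviving nestlings).

4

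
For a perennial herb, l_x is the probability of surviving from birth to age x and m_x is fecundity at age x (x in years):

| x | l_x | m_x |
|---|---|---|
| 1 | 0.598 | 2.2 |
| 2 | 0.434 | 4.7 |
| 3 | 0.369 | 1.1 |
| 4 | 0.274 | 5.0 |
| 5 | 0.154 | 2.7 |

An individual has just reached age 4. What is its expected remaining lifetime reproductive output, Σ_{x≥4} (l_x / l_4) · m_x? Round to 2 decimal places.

l_4 = 0.274. Conditional survival from age 4 to x is l_x / l_4.
  x=4: (0.274/0.274) × 5.0 = 5.0000
  x=5: (0.154/0.274) × 2.7 = 1.5175
Sum = 5.0000 + 1.5175 = 6.5175

6.52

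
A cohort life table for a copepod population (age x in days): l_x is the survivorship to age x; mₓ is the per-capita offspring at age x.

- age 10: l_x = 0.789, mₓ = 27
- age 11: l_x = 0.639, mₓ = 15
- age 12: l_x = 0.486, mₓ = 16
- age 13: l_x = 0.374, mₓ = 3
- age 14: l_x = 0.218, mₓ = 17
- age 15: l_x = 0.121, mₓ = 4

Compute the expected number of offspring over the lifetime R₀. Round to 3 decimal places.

R₀ = Σ l_x mₓ:
  age 10: 0.789 × 27 = 21.3030
  age 11: 0.639 × 15 = 9.5850
  age 12: 0.486 × 16 = 7.7760
  age 13: 0.374 × 3 = 1.1220
  age 14: 0.218 × 17 = 3.7060
  age 15: 0.121 × 4 = 0.4840
R₀ = 21.3030 + 9.5850 + 7.7760 + 1.1220 + 3.7060 + 0.4840 = 43.9760

43.976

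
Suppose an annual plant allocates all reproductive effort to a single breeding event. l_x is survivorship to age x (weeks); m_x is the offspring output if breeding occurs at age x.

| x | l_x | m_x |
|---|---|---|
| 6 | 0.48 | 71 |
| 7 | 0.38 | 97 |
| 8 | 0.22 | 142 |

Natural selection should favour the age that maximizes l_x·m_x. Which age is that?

7

Expected offspring if breeding at age x = l_x × m_x:
  age 6: 0.48 × 71 = 34.080
  age 7: 0.38 × 97 = 36.860
  age 8: 0.22 × 142 = 31.240
Maximum at age 7 (36.860).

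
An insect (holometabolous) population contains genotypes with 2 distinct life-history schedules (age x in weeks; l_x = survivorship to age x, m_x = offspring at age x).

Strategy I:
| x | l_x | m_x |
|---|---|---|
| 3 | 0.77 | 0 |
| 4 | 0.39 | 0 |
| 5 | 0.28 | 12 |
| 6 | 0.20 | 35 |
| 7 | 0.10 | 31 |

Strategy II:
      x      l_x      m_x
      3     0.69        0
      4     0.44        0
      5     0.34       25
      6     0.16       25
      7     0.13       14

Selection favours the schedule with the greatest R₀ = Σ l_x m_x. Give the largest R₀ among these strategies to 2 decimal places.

Strategy I: R₀ = 0.77×0 + 0.39×0 + 0.28×12 + 0.20×35 + 0.10×31 = 13.4600
Strategy II: R₀ = 0.69×0 + 0.44×0 + 0.34×25 + 0.16×25 + 0.13×14 = 14.3200
Highest R₀: strategy II with 14.3200.

14.32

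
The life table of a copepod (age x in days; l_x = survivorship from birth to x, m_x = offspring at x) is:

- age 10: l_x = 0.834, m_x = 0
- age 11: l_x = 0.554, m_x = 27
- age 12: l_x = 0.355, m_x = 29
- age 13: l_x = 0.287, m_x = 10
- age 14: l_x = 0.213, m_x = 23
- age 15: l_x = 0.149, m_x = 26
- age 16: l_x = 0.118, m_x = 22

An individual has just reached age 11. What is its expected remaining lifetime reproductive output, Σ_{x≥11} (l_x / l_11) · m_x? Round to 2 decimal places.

71.29

l_11 = 0.554. Conditional survival from age 11 to x is l_x / l_11.
  x=11: (0.554/0.554) × 27 = 27.0000
  x=12: (0.355/0.554) × 29 = 18.5830
  x=13: (0.287/0.554) × 10 = 5.1805
  x=14: (0.213/0.554) × 23 = 8.8430
  x=15: (0.149/0.554) × 26 = 6.9928
  x=16: (0.118/0.554) × 22 = 4.6859
Sum = 27.0000 + 18.5830 + 5.1805 + 8.8430 + 6.9928 + 4.6859 = 71.2852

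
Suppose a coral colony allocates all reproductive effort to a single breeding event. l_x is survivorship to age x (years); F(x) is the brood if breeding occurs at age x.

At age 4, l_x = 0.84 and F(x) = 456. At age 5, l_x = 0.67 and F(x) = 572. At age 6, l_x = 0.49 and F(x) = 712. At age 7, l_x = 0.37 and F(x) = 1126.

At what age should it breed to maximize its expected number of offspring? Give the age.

7

Expected offspring if breeding at age x = l_x × F(x):
  age 4: 0.84 × 456 = 383.040
  age 5: 0.67 × 572 = 383.240
  age 6: 0.49 × 712 = 348.880
  age 7: 0.37 × 1126 = 416.620
Maximum at age 7 (416.620).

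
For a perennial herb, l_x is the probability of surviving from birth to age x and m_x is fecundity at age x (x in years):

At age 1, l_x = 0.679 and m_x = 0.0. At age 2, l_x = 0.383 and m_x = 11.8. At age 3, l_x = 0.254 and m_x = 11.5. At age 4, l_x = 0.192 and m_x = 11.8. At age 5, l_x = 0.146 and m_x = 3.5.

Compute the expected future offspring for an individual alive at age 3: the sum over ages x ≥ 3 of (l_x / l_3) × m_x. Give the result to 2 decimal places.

l_3 = 0.254. Conditional survival from age 3 to x is l_x / l_3.
  x=3: (0.254/0.254) × 11.5 = 11.5000
  x=4: (0.192/0.254) × 11.8 = 8.9197
  x=5: (0.146/0.254) × 3.5 = 2.0118
Sum = 11.5000 + 8.9197 + 2.0118 = 22.4315

22.43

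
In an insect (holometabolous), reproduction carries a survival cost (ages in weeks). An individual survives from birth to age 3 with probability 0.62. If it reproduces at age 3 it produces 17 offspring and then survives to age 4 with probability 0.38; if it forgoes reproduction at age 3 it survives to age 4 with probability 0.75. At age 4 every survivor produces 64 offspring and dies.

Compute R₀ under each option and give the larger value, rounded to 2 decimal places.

breed at age 3: R₀ = 0.62 × (17 + 0.38 × 64) = 0.62 × 41.3200 = 25.6184
delay to age 4: R₀ = 0.62 × (0.75 × 64) = 0.62 × 48.0000 = 29.7600
Higher: delay to age 4 (29.7600).

29.76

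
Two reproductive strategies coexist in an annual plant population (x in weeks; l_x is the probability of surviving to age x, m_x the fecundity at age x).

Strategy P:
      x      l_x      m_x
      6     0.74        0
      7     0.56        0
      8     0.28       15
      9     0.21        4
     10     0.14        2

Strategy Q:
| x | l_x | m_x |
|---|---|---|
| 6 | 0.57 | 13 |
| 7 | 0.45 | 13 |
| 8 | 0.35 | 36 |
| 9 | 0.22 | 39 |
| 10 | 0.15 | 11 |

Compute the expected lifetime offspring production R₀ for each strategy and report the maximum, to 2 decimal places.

36.09

Strategy P: R₀ = 0.74×0 + 0.56×0 + 0.28×15 + 0.21×4 + 0.14×2 = 5.3200
Strategy Q: R₀ = 0.57×13 + 0.45×13 + 0.35×36 + 0.22×39 + 0.15×11 = 36.0900
Highest R₀: strategy Q with 36.0900.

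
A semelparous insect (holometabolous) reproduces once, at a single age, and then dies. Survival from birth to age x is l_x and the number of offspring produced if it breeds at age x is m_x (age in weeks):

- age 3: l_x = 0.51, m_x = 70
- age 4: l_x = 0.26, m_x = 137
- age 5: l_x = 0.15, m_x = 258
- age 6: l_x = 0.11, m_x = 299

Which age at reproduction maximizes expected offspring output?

Expected offspring if breeding at age x = l_x × m_x:
  age 3: 0.51 × 70 = 35.700
  age 4: 0.26 × 137 = 35.620
  age 5: 0.15 × 258 = 38.700
  age 6: 0.11 × 299 = 32.890
Maximum at age 5 (38.700).

5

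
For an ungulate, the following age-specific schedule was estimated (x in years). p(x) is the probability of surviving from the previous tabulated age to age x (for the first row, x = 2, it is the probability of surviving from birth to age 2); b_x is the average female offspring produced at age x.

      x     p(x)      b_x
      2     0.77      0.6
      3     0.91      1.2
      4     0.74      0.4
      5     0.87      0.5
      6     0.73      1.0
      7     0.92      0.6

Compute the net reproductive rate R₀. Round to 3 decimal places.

2.247

Survivorship from birth: l_x = p_2·p_3·…·p_x.
  l_2 = 0.77000
  l_3 = 0.70070
  l_4 = 0.51852
  l_5 = 0.45111
  l_6 = 0.32931
  l_7 = 0.30297
R₀ = Σ l_x b_x:
  age 2: 0.77000 × 0.6 = 0.4620
  age 3: 0.70070 × 1.2 = 0.8408
  age 4: 0.51852 × 0.4 = 0.2074
  age 5: 0.45111 × 0.5 = 0.2256
  age 6: 0.32931 × 1.0 = 0.3293
  age 7: 0.30297 × 0.6 = 0.1818
R₀ = 0.4620 + 0.8408 + 0.2074 + 0.2256 + 0.3293 + 0.1818 = 2.2469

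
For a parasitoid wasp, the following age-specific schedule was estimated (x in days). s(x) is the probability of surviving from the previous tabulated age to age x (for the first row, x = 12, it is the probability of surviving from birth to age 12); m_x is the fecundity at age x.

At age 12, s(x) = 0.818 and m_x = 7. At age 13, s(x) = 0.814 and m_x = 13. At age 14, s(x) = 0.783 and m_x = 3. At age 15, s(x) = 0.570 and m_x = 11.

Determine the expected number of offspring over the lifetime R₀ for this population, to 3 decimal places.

Survivorship from birth: l_x = s_12·s_13·…·s_x.
  l_12 = 0.81800
  l_13 = 0.66585
  l_14 = 0.52136
  l_15 = 0.29718
R₀ = Σ l_x m_x:
  age 12: 0.81800 × 7 = 5.7260
  age 13: 0.66585 × 13 = 8.6561
  age 14: 0.52136 × 3 = 1.5641
  age 15: 0.29718 × 11 = 3.2690
R₀ = 5.7260 + 8.6561 + 1.5641 + 3.2690 = 19.2151

19.215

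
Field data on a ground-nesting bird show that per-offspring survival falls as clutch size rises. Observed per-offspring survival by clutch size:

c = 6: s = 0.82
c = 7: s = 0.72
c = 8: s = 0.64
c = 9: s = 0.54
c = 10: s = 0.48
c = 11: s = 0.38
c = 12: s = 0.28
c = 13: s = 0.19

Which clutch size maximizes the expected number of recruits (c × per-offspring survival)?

8

Expected recruits = c × s(c):
  c=6: 6 × 0.82 = 4.920
  c=7: 7 × 0.72 = 5.040
  c=8: 8 × 0.64 = 5.120
  c=9: 9 × 0.54 = 4.860
  c=10: 10 × 0.48 = 4.800
  c=11: 11 × 0.38 = 4.180
  c=12: 12 × 0.28 = 3.360
  c=13: 13 × 0.19 = 2.470
Maximum at c = 8 (5.120 recruits).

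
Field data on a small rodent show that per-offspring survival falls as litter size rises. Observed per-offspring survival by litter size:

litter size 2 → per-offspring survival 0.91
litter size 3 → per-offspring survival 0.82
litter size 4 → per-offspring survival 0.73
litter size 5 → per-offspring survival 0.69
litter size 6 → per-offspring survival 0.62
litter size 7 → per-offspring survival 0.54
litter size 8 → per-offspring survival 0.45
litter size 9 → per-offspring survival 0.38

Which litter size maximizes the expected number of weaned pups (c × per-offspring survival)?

Expected weaned pups = c × s(c):
  c=2: 2 × 0.91 = 1.820
  c=3: 3 × 0.82 = 2.460
  c=4: 4 × 0.73 = 2.920
  c=5: 5 × 0.69 = 3.450
  c=6: 6 × 0.62 = 3.720
  c=7: 7 × 0.54 = 3.780
  c=8: 8 × 0.45 = 3.600
  c=9: 9 × 0.38 = 3.420
Maximum at c = 7 (3.780 weaned pups).

7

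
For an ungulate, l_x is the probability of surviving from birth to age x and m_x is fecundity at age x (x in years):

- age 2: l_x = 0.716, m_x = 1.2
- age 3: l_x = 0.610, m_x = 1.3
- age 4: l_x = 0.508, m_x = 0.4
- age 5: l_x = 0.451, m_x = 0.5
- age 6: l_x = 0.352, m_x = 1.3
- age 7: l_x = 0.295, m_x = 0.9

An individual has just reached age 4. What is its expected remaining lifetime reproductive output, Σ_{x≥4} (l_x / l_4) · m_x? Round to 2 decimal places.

l_4 = 0.508. Conditional survival from age 4 to x is l_x / l_4.
  x=4: (0.508/0.508) × 0.4 = 0.4000
  x=5: (0.451/0.508) × 0.5 = 0.4439
  x=6: (0.352/0.508) × 1.3 = 0.9008
  x=7: (0.295/0.508) × 0.9 = 0.5226
Sum = 0.4000 + 0.4439 + 0.9008 + 0.5226 = 2.2673

2.27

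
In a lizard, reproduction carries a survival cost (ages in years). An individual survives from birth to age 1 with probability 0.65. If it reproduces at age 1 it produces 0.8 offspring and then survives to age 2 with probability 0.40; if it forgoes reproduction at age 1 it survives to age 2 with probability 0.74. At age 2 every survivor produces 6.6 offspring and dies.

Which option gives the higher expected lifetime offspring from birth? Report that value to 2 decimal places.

3.17

breed at age 1: R₀ = 0.65 × (0.8 + 0.40 × 6.6) = 0.65 × 3.4400 = 2.2360
delay to age 2: R₀ = 0.65 × (0.74 × 6.6) = 0.65 × 4.8840 = 3.1746
Higher: delay to age 2 (3.1746).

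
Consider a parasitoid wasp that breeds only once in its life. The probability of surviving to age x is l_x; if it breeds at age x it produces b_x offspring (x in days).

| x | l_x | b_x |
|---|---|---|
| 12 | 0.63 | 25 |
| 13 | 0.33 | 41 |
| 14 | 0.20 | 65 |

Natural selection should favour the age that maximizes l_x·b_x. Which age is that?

Expected offspring if breeding at age x = l_x × b_x:
  age 12: 0.63 × 25 = 15.750
  age 13: 0.33 × 41 = 13.530
  age 14: 0.20 × 65 = 13.000
Maximum at age 12 (15.750).

12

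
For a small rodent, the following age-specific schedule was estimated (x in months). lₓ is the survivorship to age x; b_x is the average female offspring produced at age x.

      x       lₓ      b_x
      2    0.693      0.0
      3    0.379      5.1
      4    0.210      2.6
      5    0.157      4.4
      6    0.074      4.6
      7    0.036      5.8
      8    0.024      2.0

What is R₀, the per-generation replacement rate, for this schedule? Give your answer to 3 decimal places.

3.767

R₀ = Σ lₓ b_x:
  age 2: 0.693 × 0.0 = 0.0000
  age 3: 0.379 × 5.1 = 1.9329
  age 4: 0.210 × 2.6 = 0.5460
  age 5: 0.157 × 4.4 = 0.6908
  age 6: 0.074 × 4.6 = 0.3404
  age 7: 0.036 × 5.8 = 0.2088
  age 8: 0.024 × 2.0 = 0.0480
R₀ = 0.0000 + 1.9329 + 0.5460 + 0.6908 + 0.3404 + 0.2088 + 0.0480 = 3.7669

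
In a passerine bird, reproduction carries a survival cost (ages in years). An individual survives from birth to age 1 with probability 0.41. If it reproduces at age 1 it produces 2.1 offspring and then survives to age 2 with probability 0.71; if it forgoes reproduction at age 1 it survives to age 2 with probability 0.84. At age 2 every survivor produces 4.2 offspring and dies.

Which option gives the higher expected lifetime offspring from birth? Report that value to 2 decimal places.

breed at age 1: R₀ = 0.41 × (2.1 + 0.71 × 4.2) = 0.41 × 5.0820 = 2.0836
delay to age 2: R₀ = 0.41 × (0.84 × 4.2) = 0.41 × 3.5280 = 1.4465
Higher: breed at age 1 (2.0836).

2.08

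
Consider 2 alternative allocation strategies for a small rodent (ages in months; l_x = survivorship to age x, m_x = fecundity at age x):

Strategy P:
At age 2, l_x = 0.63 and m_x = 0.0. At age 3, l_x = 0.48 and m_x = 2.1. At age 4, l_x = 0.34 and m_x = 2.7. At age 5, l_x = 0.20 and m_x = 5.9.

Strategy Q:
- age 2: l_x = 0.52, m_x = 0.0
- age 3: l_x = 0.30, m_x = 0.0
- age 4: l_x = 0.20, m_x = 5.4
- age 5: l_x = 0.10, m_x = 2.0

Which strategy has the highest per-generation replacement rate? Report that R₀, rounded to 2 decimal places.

Strategy P: R₀ = 0.63×0.0 + 0.48×2.1 + 0.34×2.7 + 0.20×5.9 = 3.1060
Strategy Q: R₀ = 0.52×0.0 + 0.30×0.0 + 0.20×5.4 + 0.10×2.0 = 1.2800
Highest R₀: strategy P with 3.1060.

3.11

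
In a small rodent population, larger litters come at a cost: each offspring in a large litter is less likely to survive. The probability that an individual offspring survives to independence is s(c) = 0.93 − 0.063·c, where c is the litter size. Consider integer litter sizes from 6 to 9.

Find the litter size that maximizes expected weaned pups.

7

Expected weaned pups = c × s(c):
  c=6: 6 × 0.552 = 3.312
  c=7: 7 × 0.489 = 3.423
  c=8: 8 × 0.426 = 3.408
  c=9: 9 × 0.363 = 3.267
Maximum at c = 7 (3.423 weaned pups).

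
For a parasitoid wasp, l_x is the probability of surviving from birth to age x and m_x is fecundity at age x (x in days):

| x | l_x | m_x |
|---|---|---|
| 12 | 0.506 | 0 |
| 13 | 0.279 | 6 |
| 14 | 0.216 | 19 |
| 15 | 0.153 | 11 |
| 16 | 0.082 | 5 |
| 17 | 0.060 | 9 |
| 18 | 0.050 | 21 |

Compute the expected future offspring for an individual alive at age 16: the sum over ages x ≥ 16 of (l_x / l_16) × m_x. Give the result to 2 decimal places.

l_16 = 0.082. Conditional survival from age 16 to x is l_x / l_16.
  x=16: (0.082/0.082) × 5 = 5.0000
  x=17: (0.060/0.082) × 9 = 6.5854
  x=18: (0.050/0.082) × 21 = 12.8049
Sum = 5.0000 + 6.5854 + 12.8049 = 24.3902

24.39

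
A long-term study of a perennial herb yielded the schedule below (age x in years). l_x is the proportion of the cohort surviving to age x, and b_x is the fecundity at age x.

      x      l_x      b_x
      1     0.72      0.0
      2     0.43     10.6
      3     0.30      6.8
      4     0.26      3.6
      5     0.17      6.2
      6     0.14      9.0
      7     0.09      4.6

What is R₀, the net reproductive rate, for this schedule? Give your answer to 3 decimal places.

R₀ = Σ l_x b_x:
  age 1: 0.72 × 0.0 = 0.0000
  age 2: 0.43 × 10.6 = 4.5580
  age 3: 0.30 × 6.8 = 2.0400
  age 4: 0.26 × 3.6 = 0.9360
  age 5: 0.17 × 6.2 = 1.0540
  age 6: 0.14 × 9.0 = 1.2600
  age 7: 0.09 × 4.6 = 0.4140
R₀ = 0.0000 + 4.5580 + 2.0400 + 0.9360 + 1.0540 + 1.2600 + 0.4140 = 10.2620

10.262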